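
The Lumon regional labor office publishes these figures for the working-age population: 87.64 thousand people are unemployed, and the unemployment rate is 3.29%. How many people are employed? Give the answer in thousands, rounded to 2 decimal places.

Labor force = U / u = 87.64 / 0.0329 ≈ 2,663.83 thousand.
Employed = labor force − unemployed = 2,663.83 − 87.64 = 2,576.19 thousand.

About 2,576.19 thousand are employed.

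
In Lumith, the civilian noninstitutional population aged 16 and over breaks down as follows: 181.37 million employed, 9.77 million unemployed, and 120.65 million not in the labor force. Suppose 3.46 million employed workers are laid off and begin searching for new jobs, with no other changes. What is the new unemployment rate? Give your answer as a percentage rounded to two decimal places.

Initially, labor force = 181.37 + 9.77 = 191.14 million, so u = 9.77/191.14 = 5.11%.
After the change, employed falls and unemployed rises by 3.46; labor force unchanged → E = 177.91, U = 13.23, labor force = 191.14 million.
New unemployment rate = 13.23 / 191.14 = 6.92%.

New unemployment rate ≈ 6.92%.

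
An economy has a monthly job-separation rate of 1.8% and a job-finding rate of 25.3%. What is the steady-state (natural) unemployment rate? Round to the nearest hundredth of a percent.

Steady-state unemployment rate ≈ 6.64%.

At steady state the flows balance: s·E = f·U, so U/(E+U) = s/(s+f).
u* = 1.8 / (1.8 + 25.3) = 1.8 / 27.10 = 6.64%.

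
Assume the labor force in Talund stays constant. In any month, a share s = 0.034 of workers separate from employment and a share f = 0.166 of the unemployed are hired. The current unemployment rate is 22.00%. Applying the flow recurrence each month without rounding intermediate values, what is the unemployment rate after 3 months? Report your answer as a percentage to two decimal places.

With a fixed labor force, u_{t+1} = u_t + s·(1−u_t) − f·u_t = u_t·(1−s−f) + s.
Here 1−s−f = 0.800 and s = 0.034.
u_1 = 0.220000 × 0.800 + 0.034 = 0.210000.
u_2 = 0.210000 × 0.800 + 0.034 = 0.202000.
u_3 = 0.202000 × 0.800 + 0.034 = 0.195600.

Unemployment rate after three months ≈ 19.56%.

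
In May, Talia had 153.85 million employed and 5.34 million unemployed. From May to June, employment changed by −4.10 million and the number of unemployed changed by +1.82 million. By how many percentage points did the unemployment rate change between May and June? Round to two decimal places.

The unemployment rate changed by +1.21 percentage points.

May: labor force = 153.85 + 5.34 = 159.19; u = 5.34/159.19 = 3.35%.
June: labor force = 149.75 + 7.16 = 156.91; u = 7.16/156.91 = 4.56%.
Change = 4.56% − 3.35% = +1.21 pp.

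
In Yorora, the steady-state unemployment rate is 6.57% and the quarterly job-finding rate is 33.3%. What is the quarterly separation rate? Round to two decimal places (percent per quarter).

From u* = s/(s+f): s = u·f/(1−u).
s = 0.0657 × 33.3 / (1 − 0.0657) = 2.1878 / 0.9343 ≈ 2.34% per quarter.

Separation rate ≈ 2.34% per quarter.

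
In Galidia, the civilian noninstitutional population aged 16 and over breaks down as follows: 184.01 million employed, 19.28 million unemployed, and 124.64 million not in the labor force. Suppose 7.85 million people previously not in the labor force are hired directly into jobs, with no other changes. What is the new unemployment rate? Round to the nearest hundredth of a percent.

Initially, labor force = 184.01 + 19.28 = 203.29 million, so u = 19.28/203.29 = 9.48%.
After the change, employed and labor force both rise by 7.85; unemployed unchanged → E = 191.86, U = 19.28, labor force = 211.14 million.
New unemployment rate = 19.28 / 211.14 = 9.13%.

New unemployment rate ≈ 9.13%.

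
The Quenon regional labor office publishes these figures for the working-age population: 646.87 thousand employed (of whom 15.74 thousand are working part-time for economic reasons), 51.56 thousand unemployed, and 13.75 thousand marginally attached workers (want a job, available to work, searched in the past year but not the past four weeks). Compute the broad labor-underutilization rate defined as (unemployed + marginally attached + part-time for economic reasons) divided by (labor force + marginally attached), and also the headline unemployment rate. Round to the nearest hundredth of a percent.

Broad underutilization rate ≈ 11.38%; headline unemployment rate ≈ 7.38%.

Labor force = 646.87 + 51.56 = 698.43 thousand.
Numerator = 51.56 + 13.75 + 15.74 = 81.05 thousand.
Denominator = 698.43 + 13.75 = 712.18 thousand.
Broad rate = 81.05 / 712.18 = 11.38%.
Headline unemployment rate = 51.56 / 698.43 = 7.38%.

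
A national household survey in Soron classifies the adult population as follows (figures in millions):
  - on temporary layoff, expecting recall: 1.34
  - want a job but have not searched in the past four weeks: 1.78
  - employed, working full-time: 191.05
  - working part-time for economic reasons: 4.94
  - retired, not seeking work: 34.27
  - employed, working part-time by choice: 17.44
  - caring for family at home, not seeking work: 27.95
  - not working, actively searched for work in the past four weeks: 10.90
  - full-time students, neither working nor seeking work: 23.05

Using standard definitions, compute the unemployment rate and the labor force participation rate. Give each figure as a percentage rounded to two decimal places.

Employed = 191.05 + 4.94 + 17.44 = 213.43 million (anyone who worked, including part-time for economic reasons, counts as employed).
Unemployed = 1.34 + 10.90 = 12.24 million (jobless and actively searching, or on temporary layoff).
Labor force = 213.43 + 12.24 = 225.67 million.
Not in labor force = 1.78 + 34.27 + 27.95 + 23.05 = 87.05 million (those not working and not actively searching are outside the labor force — including those who want a job but have given up searching).
Civilian working-age population = 225.67 + 87.05 = 312.72 million.
Unemployment rate = 12.24 / 225.67 = 5.42%.
Labor force participation rate = 225.67 / 312.72 = 72.16%.

Unemployment rate ≈ 5.42%; labor force participation rate ≈ 72.16%.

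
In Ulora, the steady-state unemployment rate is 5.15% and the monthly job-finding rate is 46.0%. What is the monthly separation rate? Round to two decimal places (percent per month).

From u* = s/(s+f): s = u·f/(1−u).
s = 0.0515 × 46.0 / (1 − 0.0515) = 2.3690 / 0.9485 ≈ 2.50% per month.

Separation rate ≈ 2.50% per month.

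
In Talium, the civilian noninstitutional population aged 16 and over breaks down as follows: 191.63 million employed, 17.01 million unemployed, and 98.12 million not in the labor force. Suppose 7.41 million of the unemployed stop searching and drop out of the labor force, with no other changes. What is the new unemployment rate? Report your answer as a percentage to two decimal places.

Initially, labor force = 191.63 + 17.01 = 208.64 million, so u = 17.01/208.64 = 8.15%.
After the change, unemployed and labor force both fall by 7.41 → E = 191.63, U = 9.60, labor force = 201.23 million.
New unemployment rate = 9.60 / 201.23 = 4.77%.

New unemployment rate ≈ 4.77%.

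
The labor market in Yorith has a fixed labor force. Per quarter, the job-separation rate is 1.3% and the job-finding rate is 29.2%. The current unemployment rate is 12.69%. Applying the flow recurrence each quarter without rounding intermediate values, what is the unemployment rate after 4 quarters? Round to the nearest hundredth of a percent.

Unemployment rate after four quarters ≈ 6.23%.

With a fixed labor force, u_{t+1} = u_t + s·(1−u_t) − f·u_t = u_t·(1−s−f) + s.
Here 1−s−f = 0.695 and s = 0.013.
u_1 = 0.126900 × 0.695 + 0.013 = 0.101195.
u_2 = 0.101195 × 0.695 + 0.013 = 0.083331.
u_3 = 0.083331 × 0.695 + 0.013 = 0.070915.
u_4 = 0.070915 × 0.695 + 0.013 = 0.062286.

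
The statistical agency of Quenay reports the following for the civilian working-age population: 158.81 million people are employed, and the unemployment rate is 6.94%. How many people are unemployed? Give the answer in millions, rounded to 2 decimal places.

About 11.84 million are unemployed.

Let U be the number unemployed. The labor force is E + U, and U/(E+U) = 0.0694.
So U = 0.0694 × 158.81 / (1 − 0.0694) = 11.0214 / 0.9306 ≈ 11.84 million.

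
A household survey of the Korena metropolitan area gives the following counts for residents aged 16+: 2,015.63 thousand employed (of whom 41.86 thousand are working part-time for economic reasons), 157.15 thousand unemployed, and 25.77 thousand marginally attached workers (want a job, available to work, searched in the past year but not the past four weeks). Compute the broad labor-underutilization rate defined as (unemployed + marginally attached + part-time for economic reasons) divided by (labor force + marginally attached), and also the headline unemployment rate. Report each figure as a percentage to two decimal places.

Labor force = 2,015.63 + 157.15 = 2,172.78 thousand.
Numerator = 157.15 + 25.77 + 41.86 = 224.78 thousand.
Denominator = 2,172.78 + 25.77 = 2,198.55 thousand.
Broad rate = 224.78 / 2,198.55 = 10.22%.
Headline unemployment rate = 157.15 / 2,172.78 = 7.23%.

Broad underutilization rate ≈ 10.22%; headline unemployment rate ≈ 7.23%.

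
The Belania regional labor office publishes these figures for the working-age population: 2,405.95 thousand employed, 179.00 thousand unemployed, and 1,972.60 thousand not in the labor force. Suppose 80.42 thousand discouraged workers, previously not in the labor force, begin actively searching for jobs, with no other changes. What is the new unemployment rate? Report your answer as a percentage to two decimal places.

Initially, labor force = 2,405.95 + 179.00 = 2,584.95 thousand, so u = 179.00/2,584.95 = 6.92%.
After the change, unemployed and labor force both rise by 80.42 → E = 2,405.95, U = 259.42, labor force = 2,665.37 thousand.
New unemployment rate = 259.42 / 2,665.37 = 9.73%.

New unemployment rate ≈ 9.73%.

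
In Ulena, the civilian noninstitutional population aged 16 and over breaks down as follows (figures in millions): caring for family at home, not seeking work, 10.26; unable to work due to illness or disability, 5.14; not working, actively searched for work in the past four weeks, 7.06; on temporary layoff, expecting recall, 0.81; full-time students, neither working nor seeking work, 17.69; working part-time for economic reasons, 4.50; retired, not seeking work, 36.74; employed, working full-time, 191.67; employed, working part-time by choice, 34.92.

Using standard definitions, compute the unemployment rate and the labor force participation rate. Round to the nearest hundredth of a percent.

Employed = 4.50 + 191.67 + 34.92 = 231.09 million (anyone who worked, including part-time for economic reasons, counts as employed).
Unemployed = 7.06 + 0.81 = 7.87 million (jobless and actively searching, or on temporary layoff).
Labor force = 231.09 + 7.87 = 238.96 million.
Not in labor force = 10.26 + 5.14 + 17.69 + 36.74 = 69.83 million (those not working and not actively searching are outside the labor force).
Civilian working-age population = 238.96 + 69.83 = 308.79 million.
Unemployment rate = 7.87 / 238.96 = 3.29%.
Labor force participation rate = 238.96 / 308.79 = 77.39%.

Unemployment rate ≈ 3.29%; labor force participation rate ≈ 77.39%.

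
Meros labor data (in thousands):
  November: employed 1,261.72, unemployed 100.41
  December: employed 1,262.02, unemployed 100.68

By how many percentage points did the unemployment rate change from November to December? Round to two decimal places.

November: labor force = 1,261.72 + 100.41 = 1,362.13; u = 100.41/1,362.13 = 7.37%.
December: labor force = 1,262.02 + 100.68 = 1,362.70; u = 100.68/1,362.70 = 7.39%.
Change = 7.39% − 7.37% = +0.02 pp.

The unemployment rate changed by +0.02 percentage points.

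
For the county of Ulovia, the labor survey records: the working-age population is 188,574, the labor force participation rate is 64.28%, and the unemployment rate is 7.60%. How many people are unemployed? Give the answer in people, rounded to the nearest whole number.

Labor force = 0.6428 × 188,574 = 121,215.
Unemployed = 0.0760 × 121,215 ≈ 9,212.

About 9,212 are unemployed.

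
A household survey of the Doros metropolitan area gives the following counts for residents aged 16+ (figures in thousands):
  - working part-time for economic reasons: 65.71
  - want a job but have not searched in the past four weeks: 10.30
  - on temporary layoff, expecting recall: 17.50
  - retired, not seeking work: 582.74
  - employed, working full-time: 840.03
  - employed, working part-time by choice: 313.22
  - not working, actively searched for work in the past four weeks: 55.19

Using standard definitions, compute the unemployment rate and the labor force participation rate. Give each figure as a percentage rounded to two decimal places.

Employed = 65.71 + 840.03 + 313.22 = 1,218.96 thousand (anyone who worked, including part-time for economic reasons, counts as employed).
Unemployed = 17.50 + 55.19 = 72.69 thousand (jobless and actively searching, or on temporary layoff).
Labor force = 1,218.96 + 72.69 = 1,291.65 thousand.
Not in labor force = 10.30 + 582.74 = 593.04 thousand (those not working and not actively searching are outside the labor force — including those who want a job but have given up searching).
Civilian working-age population = 1,291.65 + 593.04 = 1,884.69 thousand.
Unemployment rate = 72.69 / 1,291.65 = 5.63%.
Labor force participation rate = 1,291.65 / 1,884.69 = 68.53%.

Unemployment rate ≈ 5.63%; labor force participation rate ≈ 68.53%.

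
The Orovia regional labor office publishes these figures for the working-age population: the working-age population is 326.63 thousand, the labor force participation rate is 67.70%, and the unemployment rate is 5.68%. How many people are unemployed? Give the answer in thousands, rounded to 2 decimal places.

About 12.56 thousand are unemployed.

Labor force = 0.6770 × 326.63 = 221.13 thousand.
Unemployed = 0.0568 × 221.13 ≈ 12.56 thousand.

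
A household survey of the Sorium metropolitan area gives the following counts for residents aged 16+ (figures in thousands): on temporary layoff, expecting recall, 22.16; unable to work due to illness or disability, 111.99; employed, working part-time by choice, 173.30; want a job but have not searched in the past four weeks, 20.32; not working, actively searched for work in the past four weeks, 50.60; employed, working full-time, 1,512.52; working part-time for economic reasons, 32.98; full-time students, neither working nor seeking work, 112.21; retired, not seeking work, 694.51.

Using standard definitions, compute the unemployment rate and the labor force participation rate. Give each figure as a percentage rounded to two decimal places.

Employed = 173.30 + 1,512.52 + 32.98 = 1,718.80 thousand (anyone who worked, including part-time for economic reasons, counts as employed).
Unemployed = 22.16 + 50.60 = 72.76 thousand (jobless and actively searching, or on temporary layoff).
Labor force = 1,718.80 + 72.76 = 1,791.56 thousand.
Not in labor force = 111.99 + 20.32 + 112.21 + 694.51 = 939.03 thousand (those not working and not actively searching are outside the labor force — including those who want a job but have given up searching).
Civilian working-age population = 1,791.56 + 939.03 = 2,730.59 thousand.
Unemployment rate = 72.76 / 1,791.56 = 4.06%.
Labor force participation rate = 1,791.56 / 2,730.59 = 65.61%.

Unemployment rate ≈ 4.06%; labor force participation rate ≈ 65.61%.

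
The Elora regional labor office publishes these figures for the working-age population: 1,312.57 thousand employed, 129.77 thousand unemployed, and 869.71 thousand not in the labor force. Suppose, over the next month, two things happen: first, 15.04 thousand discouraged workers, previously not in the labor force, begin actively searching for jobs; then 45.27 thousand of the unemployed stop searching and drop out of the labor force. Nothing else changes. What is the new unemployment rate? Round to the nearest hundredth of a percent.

New unemployment rate ≈ 7.05%.

Initially, labor force = 1,312.57 + 129.77 = 1,442.34 thousand, so u = 129.77/1,442.34 = 9.00%.
After the first change, unemployed and labor force both rise by 15.04 → E = 1,312.57, U = 144.81, labor force = 1,457.38 thousand.
After the second change, unemployed and labor force both fall by 45.27 → E = 1,312.57, U = 99.54, labor force = 1,412.11 thousand.
New unemployment rate = 99.54 / 1,412.11 = 7.05%.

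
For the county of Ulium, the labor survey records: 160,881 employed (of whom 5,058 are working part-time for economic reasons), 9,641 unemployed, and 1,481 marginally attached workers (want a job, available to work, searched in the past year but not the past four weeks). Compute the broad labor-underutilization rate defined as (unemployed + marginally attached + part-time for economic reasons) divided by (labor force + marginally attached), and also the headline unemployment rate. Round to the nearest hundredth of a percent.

Labor force = 160,881 + 9,641 = 170,522.
Numerator = 9,641 + 1,481 + 5,058 = 16,180.
Denominator = 170,522 + 1,481 = 172,003.
Broad rate = 16,180 / 172,003 = 9.41%.
Headline unemployment rate = 9,641 / 170,522 = 5.65%.

Broad underutilization rate ≈ 9.41%; headline unemployment rate ≈ 5.65%.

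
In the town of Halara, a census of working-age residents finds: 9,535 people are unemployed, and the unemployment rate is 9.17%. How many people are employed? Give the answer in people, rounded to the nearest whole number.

About 94,445 are employed.

Labor force = U / u = 9,535 / 0.0917 ≈ 103,980.
Employed = labor force − unemployed = 103,980 − 9,535 = 94,445.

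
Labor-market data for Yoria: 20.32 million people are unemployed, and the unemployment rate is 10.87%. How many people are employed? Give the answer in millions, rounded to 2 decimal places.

Labor force = U / u = 20.32 / 0.1087 ≈ 186.94 million.
Employed = labor force − unemployed = 186.94 − 20.32 = 166.62 million.

About 166.62 million are employed.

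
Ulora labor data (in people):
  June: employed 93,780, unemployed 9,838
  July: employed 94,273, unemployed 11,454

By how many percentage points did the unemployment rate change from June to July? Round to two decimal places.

The unemployment rate changed by +1.34 percentage points.

June: labor force = 93,780 + 9,838 = 103,618; u = 9,838/103,618 = 9.49%.
July: labor force = 94,273 + 11,454 = 105,727; u = 11,454/105,727 = 10.83%.
Change = 10.83% − 9.49% = +1.34 pp.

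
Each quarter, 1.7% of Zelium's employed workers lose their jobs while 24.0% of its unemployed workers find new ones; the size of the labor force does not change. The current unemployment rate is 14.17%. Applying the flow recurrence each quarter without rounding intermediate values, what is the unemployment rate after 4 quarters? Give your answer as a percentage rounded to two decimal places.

With a fixed labor force, u_{t+1} = u_t + s·(1−u_t) − f·u_t = u_t·(1−s−f) + s.
Here 1−s−f = 0.743 and s = 0.017.
u_1 = 0.141700 × 0.743 + 0.017 = 0.122283.
u_2 = 0.122283 × 0.743 + 0.017 = 0.107856.
u_3 = 0.107856 × 0.743 + 0.017 = 0.097137.
u_4 = 0.097137 × 0.743 + 0.017 = 0.089173.

Unemployment rate after four quarters ≈ 8.92%.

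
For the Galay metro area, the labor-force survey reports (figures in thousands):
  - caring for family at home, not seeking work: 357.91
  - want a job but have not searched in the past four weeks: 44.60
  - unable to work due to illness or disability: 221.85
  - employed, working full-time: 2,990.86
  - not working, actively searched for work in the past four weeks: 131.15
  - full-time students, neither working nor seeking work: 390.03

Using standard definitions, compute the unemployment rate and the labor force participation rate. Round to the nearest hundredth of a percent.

Unemployment rate ≈ 4.20%; labor force participation rate ≈ 75.48%.

Employed = 2,990.86 thousand.
Unemployed = 131.15 thousand.
Labor force = 2,990.86 + 131.15 = 3,122.01 thousand.
Not in labor force = 357.91 + 44.60 + 221.85 + 390.03 = 1,014.39 thousand (those not working and not actively searching are outside the labor force — including those who want a job but have given up searching).
Civilian working-age population = 3,122.01 + 1,014.39 = 4,136.40 thousand.
Unemployment rate = 131.15 / 3,122.01 = 4.20%.
Labor force participation rate = 3,122.01 / 4,136.40 = 75.48%.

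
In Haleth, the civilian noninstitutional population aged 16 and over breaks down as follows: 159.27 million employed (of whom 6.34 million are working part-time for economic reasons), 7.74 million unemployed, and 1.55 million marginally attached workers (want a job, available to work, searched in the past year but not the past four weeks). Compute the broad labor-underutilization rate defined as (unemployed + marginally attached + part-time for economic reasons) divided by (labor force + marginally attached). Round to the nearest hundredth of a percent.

Labor force = 159.27 + 7.74 = 167.01 million.
Numerator = 7.74 + 1.55 + 6.34 = 15.63 million.
Denominator = 167.01 + 1.55 = 168.56 million.
Broad rate = 15.63 / 168.56 = 9.27%.

Broad underutilization rate ≈ 9.27%.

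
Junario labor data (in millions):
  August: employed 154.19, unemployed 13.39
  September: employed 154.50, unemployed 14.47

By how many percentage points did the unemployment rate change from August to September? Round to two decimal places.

The unemployment rate changed by +0.57 percentage points.

August: labor force = 154.19 + 13.39 = 167.58; u = 13.39/167.58 = 7.99%.
September: labor force = 154.50 + 14.47 = 168.97; u = 14.47/168.97 = 8.56%.
Change = 8.56% − 7.99% = +0.57 pp.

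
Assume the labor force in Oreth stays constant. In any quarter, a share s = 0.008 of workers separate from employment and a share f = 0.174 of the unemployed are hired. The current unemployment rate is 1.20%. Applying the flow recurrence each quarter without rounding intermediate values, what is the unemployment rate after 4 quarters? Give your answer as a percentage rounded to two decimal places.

With a fixed labor force, u_{t+1} = u_t + s·(1−u_t) − f·u_t = u_t·(1−s−f) + s.
Here 1−s−f = 0.818 and s = 0.008.
u_1 = 0.012000 × 0.818 + 0.008 = 0.017816.
u_2 = 0.017816 × 0.818 + 0.008 = 0.022573.
u_3 = 0.022573 × 0.818 + 0.008 = 0.026465.
u_4 = 0.026465 × 0.818 + 0.008 = 0.029648.

Unemployment rate after four quarters ≈ 2.96%.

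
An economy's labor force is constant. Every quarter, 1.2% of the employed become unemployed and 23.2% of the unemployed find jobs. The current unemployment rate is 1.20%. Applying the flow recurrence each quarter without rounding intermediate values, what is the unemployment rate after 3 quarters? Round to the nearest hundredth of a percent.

With a fixed labor force, u_{t+1} = u_t + s·(1−u_t) − f·u_t = u_t·(1−s−f) + s.
Here 1−s−f = 0.756 and s = 0.012.
u_1 = 0.012000 × 0.756 + 0.012 = 0.021072.
u_2 = 0.021072 × 0.756 + 0.012 = 0.027930.
u_3 = 0.027930 × 0.756 + 0.012 = 0.033115.

Unemployment rate after three quarters ≈ 3.31%.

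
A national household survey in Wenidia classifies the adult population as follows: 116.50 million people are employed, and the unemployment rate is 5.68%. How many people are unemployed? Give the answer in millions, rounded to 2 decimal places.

Let U be the number unemployed. The labor force is E + U, and U/(E+U) = 0.0568.
So U = 0.0568 × 116.50 / (1 − 0.0568) = 6.6172 / 0.9432 ≈ 7.02 million.

About 7.02 million are unemployed.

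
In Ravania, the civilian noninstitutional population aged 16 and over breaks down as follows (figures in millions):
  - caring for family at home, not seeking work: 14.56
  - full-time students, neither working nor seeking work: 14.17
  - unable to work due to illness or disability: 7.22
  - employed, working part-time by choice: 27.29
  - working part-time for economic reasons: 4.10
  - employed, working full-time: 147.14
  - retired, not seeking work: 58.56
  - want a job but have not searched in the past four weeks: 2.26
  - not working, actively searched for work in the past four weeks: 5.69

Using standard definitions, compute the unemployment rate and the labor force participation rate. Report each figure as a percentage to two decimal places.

Employed = 27.29 + 4.10 + 147.14 = 178.53 million (anyone who worked, including part-time for economic reasons, counts as employed).
Unemployed = 5.69 million.
Labor force = 178.53 + 5.69 = 184.22 million.
Not in labor force = 14.56 + 14.17 + 7.22 + 58.56 + 2.26 = 96.77 million (those not working and not actively searching are outside the labor force — including those who want a job but have given up searching).
Civilian working-age population = 184.22 + 96.77 = 280.99 million.
Unemployment rate = 5.69 / 184.22 = 3.09%.
Labor force participation rate = 184.22 / 280.99 = 65.56%.

Unemployment rate ≈ 3.09%; labor force participation rate ≈ 65.56%.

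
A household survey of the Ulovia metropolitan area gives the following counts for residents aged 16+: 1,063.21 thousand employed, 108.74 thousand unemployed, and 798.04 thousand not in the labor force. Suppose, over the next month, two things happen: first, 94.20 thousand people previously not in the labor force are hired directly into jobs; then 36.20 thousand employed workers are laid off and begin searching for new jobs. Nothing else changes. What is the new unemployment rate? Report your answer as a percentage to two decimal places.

New unemployment rate ≈ 11.45%.

Initially, labor force = 1,063.21 + 108.74 = 1,171.95 thousand, so u = 108.74/1,171.95 = 9.28%.
After the first change, employed and labor force both rise by 94.20; unemployed unchanged → E = 1,157.41, U = 108.74, labor force = 1,266.15 thousand.
After the second change, employed falls and unemployed rises by 36.20; labor force unchanged → E = 1,121.21, U = 144.94, labor force = 1,266.15 thousand.
New unemployment rate = 144.94 / 1,266.15 = 11.45%.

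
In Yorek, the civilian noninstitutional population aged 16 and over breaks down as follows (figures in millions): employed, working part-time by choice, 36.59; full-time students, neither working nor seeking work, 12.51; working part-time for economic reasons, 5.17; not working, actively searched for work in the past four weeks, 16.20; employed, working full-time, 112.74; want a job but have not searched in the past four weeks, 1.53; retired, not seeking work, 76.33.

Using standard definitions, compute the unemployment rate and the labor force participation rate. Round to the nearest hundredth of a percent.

Employed = 36.59 + 5.17 + 112.74 = 154.50 million (anyone who worked, including part-time for economic reasons, counts as employed).
Unemployed = 16.20 million.
Labor force = 154.50 + 16.20 = 170.70 million.
Not in labor force = 12.51 + 1.53 + 76.33 = 90.37 million (those not working and not actively searching are outside the labor force — including those who want a job but have given up searching).
Civilian working-age population = 170.70 + 90.37 = 261.07 million.
Unemployment rate = 16.20 / 170.70 = 9.49%.
Labor force participation rate = 170.70 / 261.07 = 65.38%.

Unemployment rate ≈ 9.49%; labor force participation rate ≈ 65.38%.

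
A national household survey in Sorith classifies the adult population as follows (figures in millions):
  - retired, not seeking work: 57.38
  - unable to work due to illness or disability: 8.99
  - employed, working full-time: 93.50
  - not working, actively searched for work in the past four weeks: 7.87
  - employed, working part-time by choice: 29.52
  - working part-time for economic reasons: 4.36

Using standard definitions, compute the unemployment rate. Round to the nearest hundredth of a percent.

Employed = 93.50 + 29.52 + 4.36 = 127.38 million (anyone who worked, including part-time for economic reasons, counts as employed).
Unemployed = 7.87 million.
Labor force = 127.38 + 7.87 = 135.25 million.
Unemployment rate = 7.87 / 135.25 = 5.82%.

Unemployment rate ≈ 5.82%.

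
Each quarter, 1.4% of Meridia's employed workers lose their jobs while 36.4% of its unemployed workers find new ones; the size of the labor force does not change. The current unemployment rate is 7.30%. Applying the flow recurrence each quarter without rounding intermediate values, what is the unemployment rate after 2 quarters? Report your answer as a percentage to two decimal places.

With a fixed labor force, u_{t+1} = u_t + s·(1−u_t) − f·u_t = u_t·(1−s−f) + s.
Here 1−s−f = 0.622 and s = 0.014.
u_1 = 0.073000 × 0.622 + 0.014 = 0.059406.
u_2 = 0.059406 × 0.622 + 0.014 = 0.050951.

Unemployment rate after two quarters ≈ 5.10%.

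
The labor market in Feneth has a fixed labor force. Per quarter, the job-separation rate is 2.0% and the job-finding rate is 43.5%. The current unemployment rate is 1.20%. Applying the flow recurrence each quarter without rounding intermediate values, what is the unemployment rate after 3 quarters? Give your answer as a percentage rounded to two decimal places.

With a fixed labor force, u_{t+1} = u_t + s·(1−u_t) − f·u_t = u_t·(1−s−f) + s.
Here 1−s−f = 0.545 and s = 0.020.
u_1 = 0.012000 × 0.545 + 0.020 = 0.026540.
u_2 = 0.026540 × 0.545 + 0.020 = 0.034464.
u_3 = 0.034464 × 0.545 + 0.020 = 0.038783.

Unemployment rate after three quarters ≈ 3.88%.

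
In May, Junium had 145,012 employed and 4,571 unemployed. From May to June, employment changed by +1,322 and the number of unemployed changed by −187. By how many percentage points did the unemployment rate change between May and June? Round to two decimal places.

The unemployment rate changed by −0.15 percentage points.

May: labor force = 145,012 + 4,571 = 149,583; u = 4,571/149,583 = 3.06%.
June: labor force = 146,334 + 4,384 = 150,718; u = 4,384/150,718 = 2.91%.
Change = 2.91% − 3.06% = −0.15 pp.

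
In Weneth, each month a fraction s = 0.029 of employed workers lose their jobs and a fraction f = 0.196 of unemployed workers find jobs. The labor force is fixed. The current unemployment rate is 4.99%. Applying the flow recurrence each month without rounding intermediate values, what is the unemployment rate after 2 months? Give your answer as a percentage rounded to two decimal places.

With a fixed labor force, u_{t+1} = u_t + s·(1−u_t) − f·u_t = u_t·(1−s−f) + s.
Here 1−s−f = 0.775 and s = 0.029.
u_1 = 0.049900 × 0.775 + 0.029 = 0.067672.
u_2 = 0.067672 × 0.775 + 0.029 = 0.081446.

Unemployment rate after two months ≈ 8.14%.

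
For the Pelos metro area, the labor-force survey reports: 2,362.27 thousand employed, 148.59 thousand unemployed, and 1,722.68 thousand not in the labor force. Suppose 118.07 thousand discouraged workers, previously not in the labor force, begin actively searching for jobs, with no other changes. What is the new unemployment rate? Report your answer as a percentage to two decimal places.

Initially, labor force = 2,362.27 + 148.59 = 2,510.86 thousand, so u = 148.59/2,510.86 = 5.92%.
After the change, unemployed and labor force both rise by 118.07 → E = 2,362.27, U = 266.66, labor force = 2,628.93 thousand.
New unemployment rate = 266.66 / 2,628.93 = 10.14%.

New unemployment rate ≈ 10.14%.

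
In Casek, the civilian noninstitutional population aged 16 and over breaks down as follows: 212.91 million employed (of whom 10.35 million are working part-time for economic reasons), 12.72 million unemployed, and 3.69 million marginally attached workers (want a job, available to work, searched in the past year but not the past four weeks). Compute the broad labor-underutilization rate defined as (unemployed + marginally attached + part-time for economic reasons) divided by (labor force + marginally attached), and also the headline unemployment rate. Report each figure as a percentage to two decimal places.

Labor force = 212.91 + 12.72 = 225.63 million.
Numerator = 12.72 + 3.69 + 10.35 = 26.76 million.
Denominator = 225.63 + 3.69 = 229.32 million.
Broad rate = 26.76 / 229.32 = 11.67%.
Headline unemployment rate = 12.72 / 225.63 = 5.64%.

Broad underutilization rate ≈ 11.67%; headline unemployment rate ≈ 5.64%.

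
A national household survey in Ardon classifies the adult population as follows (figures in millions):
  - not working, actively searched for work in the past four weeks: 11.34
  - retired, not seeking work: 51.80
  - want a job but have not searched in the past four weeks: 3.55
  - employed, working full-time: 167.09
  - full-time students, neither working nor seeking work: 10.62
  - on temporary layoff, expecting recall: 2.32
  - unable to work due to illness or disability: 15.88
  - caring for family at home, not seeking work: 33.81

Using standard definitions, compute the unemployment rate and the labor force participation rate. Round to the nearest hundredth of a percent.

Unemployment rate ≈ 7.56%; labor force participation rate ≈ 60.98%.

Employed = 167.09 million.
Unemployed = 11.34 + 2.32 = 13.66 million (jobless and actively searching, or on temporary layoff).
Labor force = 167.09 + 13.66 = 180.75 million.
Not in labor force = 51.80 + 3.55 + 10.62 + 15.88 + 33.81 = 115.66 million (those not working and not actively searching are outside the labor force — including those who want a job but have given up searching).
Civilian working-age population = 180.75 + 115.66 = 296.41 million.
Unemployment rate = 13.66 / 180.75 = 7.56%.
Labor force participation rate = 180.75 / 296.41 = 60.98%.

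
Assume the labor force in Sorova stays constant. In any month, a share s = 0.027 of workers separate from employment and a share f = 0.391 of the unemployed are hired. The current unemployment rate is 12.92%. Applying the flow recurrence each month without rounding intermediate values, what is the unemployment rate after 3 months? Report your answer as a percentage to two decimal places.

Unemployment rate after three months ≈ 7.73%.

With a fixed labor force, u_{t+1} = u_t + s·(1−u_t) − f·u_t = u_t·(1−s−f) + s.
Here 1−s−f = 0.582 and s = 0.027.
u_1 = 0.129200 × 0.582 + 0.027 = 0.102194.
u_2 = 0.102194 × 0.582 + 0.027 = 0.086477.
u_3 = 0.086477 × 0.582 + 0.027 = 0.077330.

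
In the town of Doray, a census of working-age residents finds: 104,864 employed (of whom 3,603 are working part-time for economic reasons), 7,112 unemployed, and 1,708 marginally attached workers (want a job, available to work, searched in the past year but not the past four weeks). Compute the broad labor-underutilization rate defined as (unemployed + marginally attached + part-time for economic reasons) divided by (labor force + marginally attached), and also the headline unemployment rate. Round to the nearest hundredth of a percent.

Labor force = 104,864 + 7,112 = 111,976.
Numerator = 7,112 + 1,708 + 3,603 = 12,423.
Denominator = 111,976 + 1,708 = 113,684.
Broad rate = 12,423 / 113,684 = 10.93%.
Headline unemployment rate = 7,112 / 111,976 = 6.35%.

Broad underutilization rate ≈ 10.93%; headline unemployment rate ≈ 6.35%.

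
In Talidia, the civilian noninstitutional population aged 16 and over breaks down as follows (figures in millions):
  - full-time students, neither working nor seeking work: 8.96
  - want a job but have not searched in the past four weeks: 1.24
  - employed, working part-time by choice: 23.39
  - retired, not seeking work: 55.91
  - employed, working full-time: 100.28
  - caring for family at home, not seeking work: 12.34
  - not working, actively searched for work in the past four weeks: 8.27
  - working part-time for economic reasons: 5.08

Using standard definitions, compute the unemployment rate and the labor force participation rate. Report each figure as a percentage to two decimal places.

Unemployment rate ≈ 6.04%; labor force participation rate ≈ 63.59%.

Employed = 23.39 + 100.28 + 5.08 = 128.75 million (anyone who worked, including part-time for economic reasons, counts as employed).
Unemployed = 8.27 million.
Labor force = 128.75 + 8.27 = 137.02 million.
Not in labor force = 8.96 + 1.24 + 55.91 + 12.34 = 78.45 million (those not working and not actively searching are outside the labor force — including those who want a job but have given up searching).
Civilian working-age population = 137.02 + 78.45 = 215.47 million.
Unemployment rate = 8.27 / 137.02 = 6.04%.
Labor force participation rate = 137.02 / 215.47 = 63.59%.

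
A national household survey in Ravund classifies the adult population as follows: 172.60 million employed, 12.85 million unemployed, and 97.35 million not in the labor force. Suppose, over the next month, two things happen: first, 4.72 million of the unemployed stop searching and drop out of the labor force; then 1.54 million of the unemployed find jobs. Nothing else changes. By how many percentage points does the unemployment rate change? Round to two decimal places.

The unemployment rate changes by −3.28 percentage points.

Initially, labor force = 172.60 + 12.85 = 185.45 million, so u = 12.85/185.45 = 6.93%.
After the first change, unemployed and labor force both fall by 4.72 → E = 172.60, U = 8.13, labor force = 180.73 million.
After the second change, unemployed falls and employed rises by 1.54; labor force unchanged → E = 174.14, U = 6.59, labor force = 180.73 million.
New unemployment rate = 6.59 / 180.73 = 3.65%.
Change = 3.65% − 6.93% = −3.28 percentage points.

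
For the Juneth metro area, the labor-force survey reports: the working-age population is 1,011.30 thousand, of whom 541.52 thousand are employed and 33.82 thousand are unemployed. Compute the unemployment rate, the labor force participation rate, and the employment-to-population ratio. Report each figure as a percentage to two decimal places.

Labor force = employed + unemployed = 541.52 + 33.82 = 575.34 thousand.
Unemployment rate = 33.82 / 575.34 = 5.88%.
Labor force participation rate = 575.34 / 1,011.30 = 56.89%.
Employment-population ratio = 541.52 / 1,011.30 = 53.55%.

Unemployment rate ≈ 5.88%; labor force participation rate ≈ 56.89%; employment-population ratio ≈ 53.55%.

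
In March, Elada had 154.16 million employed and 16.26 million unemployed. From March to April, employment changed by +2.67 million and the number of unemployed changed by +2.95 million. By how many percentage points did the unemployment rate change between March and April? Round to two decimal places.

March: labor force = 154.16 + 16.26 = 170.42; u = 16.26/170.42 = 9.54%.
April: labor force = 156.83 + 19.21 = 176.04; u = 19.21/176.04 = 10.91%.
Change = 10.91% − 9.54% = +1.37 pp.

The unemployment rate changed by +1.37 percentage points.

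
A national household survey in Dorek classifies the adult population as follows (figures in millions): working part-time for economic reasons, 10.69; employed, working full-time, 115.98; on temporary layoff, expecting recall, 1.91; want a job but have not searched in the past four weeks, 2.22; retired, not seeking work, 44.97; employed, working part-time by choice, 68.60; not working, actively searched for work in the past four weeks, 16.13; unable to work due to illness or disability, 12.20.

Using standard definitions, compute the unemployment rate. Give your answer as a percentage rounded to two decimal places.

Unemployment rate ≈ 8.46%.

Employed = 10.69 + 115.98 + 68.60 = 195.27 million (anyone who worked, including part-time for economic reasons, counts as employed).
Unemployed = 1.91 + 16.13 = 18.04 million (jobless and actively searching, or on temporary layoff).
Labor force = 195.27 + 18.04 = 213.31 million.
Unemployment rate = 18.04 / 213.31 = 8.46%.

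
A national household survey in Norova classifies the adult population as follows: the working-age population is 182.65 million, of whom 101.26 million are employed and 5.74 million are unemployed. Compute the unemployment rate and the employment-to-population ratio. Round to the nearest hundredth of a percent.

Labor force = employed + unemployed = 101.26 + 5.74 = 107.00 million.
Unemployment rate = 5.74 / 107.00 = 5.36%.
Employment-population ratio = 101.26 / 182.65 = 55.44%.

Unemployment rate ≈ 5.36%; employment-population ratio ≈ 55.44%.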